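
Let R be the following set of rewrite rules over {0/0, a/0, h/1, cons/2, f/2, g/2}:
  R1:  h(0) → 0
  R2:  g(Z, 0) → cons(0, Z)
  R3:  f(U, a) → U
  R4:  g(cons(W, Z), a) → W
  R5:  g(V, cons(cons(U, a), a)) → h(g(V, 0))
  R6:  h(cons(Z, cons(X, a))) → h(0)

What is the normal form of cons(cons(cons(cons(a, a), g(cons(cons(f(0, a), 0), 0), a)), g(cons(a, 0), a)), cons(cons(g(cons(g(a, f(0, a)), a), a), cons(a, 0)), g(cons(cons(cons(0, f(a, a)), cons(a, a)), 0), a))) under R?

1. cons(cons(cons(cons(a, a), g(cons(cons(f(0, a), 0), 0), a)), g(cons(a, 0), a)), cons(cons(g(cons(g(a, f(0, a)), a), a), cons(a, 0)), g(cons(cons(cons(0, f(a, a)), cons(a, a)), 0), a)))  →  cons(cons(cons(cons(a, a), cons(f(0, a), 0)), g(cons(a, 0), a)), cons(cons(g(cons(g(a, f(0, a)), a), a), cons(a, 0)), g(cons(cons(cons(0, f(a, a)), cons(a, a)), 0), a)))   [R4 at 1.1.2]
2. cons(cons(cons(cons(a, a), cons(f(0, a), 0)), g(cons(a, 0), a)), cons(cons(g(cons(g(a, f(0, a)), a), a), cons(a, 0)), g(cons(cons(cons(0, f(a, a)), cons(a, a)), 0), a)))  →  cons(cons(cons(cons(a, a), cons(0, 0)), g(cons(a, 0), a)), cons(cons(g(cons(g(a, f(0, a)), a), a), cons(a, 0)), g(cons(cons(cons(0, f(a, a)), cons(a, a)), 0), a)))   [R3 at 1.1.2.1]
3. cons(cons(cons(cons(a, a), cons(0, 0)), g(cons(a, 0), a)), cons(cons(g(cons(g(a, f(0, a)), a), a), cons(a, 0)), g(cons(cons(cons(0, f(a, a)), cons(a, a)), 0), a)))  →  cons(cons(cons(cons(a, a), cons(0, 0)), a), cons(cons(g(cons(g(a, f(0, a)), a), a), cons(a, 0)), g(cons(cons(cons(0, f(a, a)), cons(a, a)), 0), a)))   [R4 at 1.2]
4. cons(cons(cons(cons(a, a), cons(0, 0)), a), cons(cons(g(cons(g(a, f(0, a)), a), a), cons(a, 0)), g(cons(cons(cons(0, f(a, a)), cons(a, a)), 0), a)))  →  cons(cons(cons(cons(a, a), cons(0, 0)), a), cons(cons(g(a, f(0, a)), cons(a, 0)), g(cons(cons(cons(0, f(a, a)), cons(a, a)), 0), a)))   [R4 at 2.1.1]
5. cons(cons(cons(cons(a, a), cons(0, 0)), a), cons(cons(g(a, f(0, a)), cons(a, 0)), g(cons(cons(cons(0, f(a, a)), cons(a, a)), 0), a)))  →  cons(cons(cons(cons(a, a), cons(0, 0)), a), cons(cons(g(a, 0), cons(a, 0)), g(cons(cons(cons(0, f(a, a)), cons(a, a)), 0), a)))   [R3 at 2.1.1.2]
6. cons(cons(cons(cons(a, a), cons(0, 0)), a), cons(cons(g(a, 0), cons(a, 0)), g(cons(cons(cons(0, f(a, a)), cons(a, a)), 0), a)))  →  cons(cons(cons(cons(a, a), cons(0, 0)), a), cons(cons(cons(0, a), cons(a, 0)), g(cons(cons(cons(0, f(a, a)), cons(a, a)), 0), a)))   [R2 at 2.1.1]
7. cons(cons(cons(cons(a, a), cons(0, 0)), a), cons(cons(cons(0, a), cons(a, 0)), g(cons(cons(cons(0, f(a, a)), cons(a, a)), 0), a)))  →  cons(cons(cons(cons(a, a), cons(0, 0)), a), cons(cons(cons(0, a), cons(a, 0)), cons(cons(0, f(a, a)), cons(a, a))))   [R4 at 2.2]
8. cons(cons(cons(cons(a, a), cons(0, 0)), a), cons(cons(cons(0, a), cons(a, 0)), cons(cons(0, f(a, a)), cons(a, a))))  →  cons(cons(cons(cons(a, a), cons(0, 0)), a), cons(cons(cons(0, a), cons(a, 0)), cons(cons(0, a), cons(a, a))))   [R3 at 2.2.1.2]

cons(cons(cons(cons(a, a), cons(0, 0)), a), cons(cons(cons(0, a), cons(a, 0)), cons(cons(0, a), cons(a, a))))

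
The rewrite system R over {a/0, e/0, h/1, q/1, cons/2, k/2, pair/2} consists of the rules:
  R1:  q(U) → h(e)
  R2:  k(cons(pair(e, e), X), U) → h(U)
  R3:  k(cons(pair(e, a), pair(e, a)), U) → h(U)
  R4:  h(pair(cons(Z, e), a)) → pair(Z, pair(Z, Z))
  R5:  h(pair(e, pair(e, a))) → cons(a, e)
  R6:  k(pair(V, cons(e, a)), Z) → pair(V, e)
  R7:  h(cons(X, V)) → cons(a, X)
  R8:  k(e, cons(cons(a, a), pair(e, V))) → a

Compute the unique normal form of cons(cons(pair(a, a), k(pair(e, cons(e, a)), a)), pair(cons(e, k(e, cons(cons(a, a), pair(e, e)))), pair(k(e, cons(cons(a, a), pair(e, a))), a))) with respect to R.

1. cons(cons(pair(a, a), k(pair(e, cons(e, a)), a)), pair(cons(e, k(e, cons(cons(a, a), pair(e, e)))), pair(k(e, cons(cons(a, a), pair(e, a))), a)))  →  cons(cons(pair(a, a), pair(e, e)), pair(cons(e, k(e, cons(cons(a, a), pair(e, e)))), pair(k(e, cons(cons(a, a), pair(e, a))), a)))   [R6 at 1.2]
2. cons(cons(pair(a, a), pair(e, e)), pair(cons(e, k(e, cons(cons(a, a), pair(e, e)))), pair(k(e, cons(cons(a, a), pair(e, a))), a)))  →  cons(cons(pair(a, a), pair(e, e)), pair(cons(e, a), pair(k(e, cons(cons(a, a), pair(e, a))), a)))   [R8 at 2.1.2]
3. cons(cons(pair(a, a), pair(e, e)), pair(cons(e, a), pair(k(e, cons(cons(a, a), pair(e, a))), a)))  →  cons(cons(pair(a, a), pair(e, e)), pair(cons(e, a), pair(a, a)))   [R8 at 2.2.1]

cons(cons(pair(a, a), pair(e, e)), pair(cons(e, a), pair(a, a)))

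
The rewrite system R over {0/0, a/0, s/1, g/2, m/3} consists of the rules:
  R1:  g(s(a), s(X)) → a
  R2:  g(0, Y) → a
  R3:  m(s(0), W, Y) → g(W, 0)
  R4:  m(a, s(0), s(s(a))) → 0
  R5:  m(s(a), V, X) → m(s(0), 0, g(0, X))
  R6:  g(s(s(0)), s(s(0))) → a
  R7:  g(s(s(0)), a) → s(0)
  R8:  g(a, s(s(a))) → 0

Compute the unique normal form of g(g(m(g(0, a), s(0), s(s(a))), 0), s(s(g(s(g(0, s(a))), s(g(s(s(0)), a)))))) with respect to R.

0

1. g(g(m(g(0, a), s(0), s(s(a))), 0), s(s(g(s(g(0, s(a))), s(g(s(s(0)), a))))))  →  g(g(m(a, s(0), s(s(a))), 0), s(s(g(s(g(0, s(a))), s(g(s(s(0)), a))))))   [R2 at 1.1.1]
2. g(g(m(a, s(0), s(s(a))), 0), s(s(g(s(g(0, s(a))), s(g(s(s(0)), a))))))  →  g(g(0, 0), s(s(g(s(g(0, s(a))), s(g(s(s(0)), a))))))   [R4 at 1.1]
3. g(g(0, 0), s(s(g(s(g(0, s(a))), s(g(s(s(0)), a))))))  →  g(a, s(s(g(s(g(0, s(a))), s(g(s(s(0)), a))))))   [R2 at 1]
4. g(a, s(s(g(s(g(0, s(a))), s(g(s(s(0)), a))))))  →  g(a, s(s(g(s(a), s(g(s(s(0)), a))))))   [R2 at 2.1.1.1.1]
5. g(a, s(s(g(s(a), s(g(s(s(0)), a))))))  →  g(a, s(s(a)))   [R1 at 2.1.1]
6. g(a, s(s(a)))  →  0   [R8 at ε]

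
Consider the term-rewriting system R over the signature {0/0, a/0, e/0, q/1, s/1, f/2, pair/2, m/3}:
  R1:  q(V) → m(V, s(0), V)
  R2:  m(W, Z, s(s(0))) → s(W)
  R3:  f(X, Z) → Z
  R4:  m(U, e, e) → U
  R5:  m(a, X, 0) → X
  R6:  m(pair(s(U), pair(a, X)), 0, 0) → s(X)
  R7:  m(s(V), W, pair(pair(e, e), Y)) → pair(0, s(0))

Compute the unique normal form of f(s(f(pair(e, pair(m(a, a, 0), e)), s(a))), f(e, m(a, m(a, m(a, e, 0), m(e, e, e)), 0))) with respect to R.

a

1. f(s(f(pair(e, pair(m(a, a, 0), e)), s(a))), f(e, m(a, m(a, m(a, e, 0), m(e, e, e)), 0)))  →  f(e, m(a, m(a, m(a, e, 0), m(e, e, e)), 0))   [R3 at ε]
2. f(e, m(a, m(a, m(a, e, 0), m(e, e, e)), 0))  →  m(a, m(a, m(a, e, 0), m(e, e, e)), 0)   [R3 at ε]
3. m(a, m(a, m(a, e, 0), m(e, e, e)), 0)  →  m(a, m(a, e, 0), m(e, e, e))   [R5 at ε]
4. m(a, m(a, e, 0), m(e, e, e))  →  m(a, e, m(e, e, e))   [R5 at 2]
5. m(a, e, m(e, e, e))  →  m(a, e, e)   [R4 at 3]
6. m(a, e, e)  →  a   [R4 at ε]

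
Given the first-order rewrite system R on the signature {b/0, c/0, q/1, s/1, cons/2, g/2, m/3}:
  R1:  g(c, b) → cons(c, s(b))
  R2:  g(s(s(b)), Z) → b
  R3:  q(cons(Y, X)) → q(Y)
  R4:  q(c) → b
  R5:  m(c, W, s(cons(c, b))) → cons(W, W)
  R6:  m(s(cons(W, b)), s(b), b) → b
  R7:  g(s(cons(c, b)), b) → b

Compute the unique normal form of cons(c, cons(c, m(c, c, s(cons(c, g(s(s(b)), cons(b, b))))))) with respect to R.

cons(c, cons(c, cons(c, c)))

1. cons(c, cons(c, m(c, c, s(cons(c, g(s(s(b)), cons(b, b)))))))  →  cons(c, cons(c, m(c, c, s(cons(c, b)))))   [R2 at 2.2.3.1.2]
2. cons(c, cons(c, m(c, c, s(cons(c, b)))))  →  cons(c, cons(c, cons(c, c)))   [R5 at 2.2]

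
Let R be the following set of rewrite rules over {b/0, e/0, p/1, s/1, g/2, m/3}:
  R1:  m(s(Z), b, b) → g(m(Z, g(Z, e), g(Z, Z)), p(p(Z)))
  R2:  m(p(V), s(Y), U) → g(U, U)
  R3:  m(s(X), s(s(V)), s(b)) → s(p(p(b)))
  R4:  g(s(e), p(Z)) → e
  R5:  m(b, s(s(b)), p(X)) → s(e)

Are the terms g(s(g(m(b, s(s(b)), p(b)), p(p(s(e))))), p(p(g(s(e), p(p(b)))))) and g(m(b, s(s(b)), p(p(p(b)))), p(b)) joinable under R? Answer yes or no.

Reduce t₁ = g(s(g(m(b, s(s(b)), p(b)), p(p(s(e))))), p(p(g(s(e), p(p(b)))))):
1. g(s(g(m(b, s(s(b)), p(b)), p(p(s(e))))), p(p(g(s(e), p(p(b))))))  →  g(s(g(s(e), p(p(s(e))))), p(p(g(s(e), p(p(b))))))   [R5 at 1.1.1]
2. g(s(g(s(e), p(p(s(e))))), p(p(g(s(e), p(p(b))))))  →  g(s(e), p(p(g(s(e), p(p(b))))))   [R4 at 1.1]
3. g(s(e), p(p(g(s(e), p(p(b))))))  →  e   [R4 at ε]

Reduce t₂ = g(m(b, s(s(b)), p(p(p(b)))), p(b)):
1. g(m(b, s(s(b)), p(p(p(b)))), p(b))  →  g(s(e), p(b))   [R5 at 1]
2. g(s(e), p(b))  →  e   [R4 at ε]

yes — NF(t₁) = e, NF(t₂) = e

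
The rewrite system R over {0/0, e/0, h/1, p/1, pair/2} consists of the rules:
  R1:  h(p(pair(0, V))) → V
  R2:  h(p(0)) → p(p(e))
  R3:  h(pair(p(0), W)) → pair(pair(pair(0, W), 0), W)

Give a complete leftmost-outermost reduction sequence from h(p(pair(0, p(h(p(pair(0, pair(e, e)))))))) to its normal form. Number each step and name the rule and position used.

p(pair(e, e))

1. h(p(pair(0, p(h(p(pair(0, pair(e, e))))))))  →  p(h(p(pair(0, pair(e, e)))))   [R1 at ε]
2. p(h(p(pair(0, pair(e, e)))))  →  p(pair(e, e))   [R1 at 1]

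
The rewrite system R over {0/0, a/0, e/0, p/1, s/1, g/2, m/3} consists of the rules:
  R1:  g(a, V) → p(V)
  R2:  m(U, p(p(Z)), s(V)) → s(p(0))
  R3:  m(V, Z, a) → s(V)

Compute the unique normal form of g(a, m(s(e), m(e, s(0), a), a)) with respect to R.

1. g(a, m(s(e), m(e, s(0), a), a))  →  p(m(s(e), m(e, s(0), a), a))   [R1 at ε]
2. p(m(s(e), m(e, s(0), a), a))  →  p(s(s(e)))   [R3 at 1]

p(s(s(e)))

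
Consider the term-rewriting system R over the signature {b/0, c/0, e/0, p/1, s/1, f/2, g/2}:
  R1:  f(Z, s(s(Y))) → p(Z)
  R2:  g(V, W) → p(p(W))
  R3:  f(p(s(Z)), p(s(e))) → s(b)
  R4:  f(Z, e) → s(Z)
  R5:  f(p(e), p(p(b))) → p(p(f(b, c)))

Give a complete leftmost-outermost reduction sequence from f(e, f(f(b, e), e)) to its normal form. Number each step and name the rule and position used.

p(e)

1. f(e, f(f(b, e), e))  →  f(e, s(f(b, e)))   [R4 at 2]
2. f(e, s(f(b, e)))  →  f(e, s(s(b)))   [R4 at 2.1]
3. f(e, s(s(b)))  →  p(e)   [R1 at ε]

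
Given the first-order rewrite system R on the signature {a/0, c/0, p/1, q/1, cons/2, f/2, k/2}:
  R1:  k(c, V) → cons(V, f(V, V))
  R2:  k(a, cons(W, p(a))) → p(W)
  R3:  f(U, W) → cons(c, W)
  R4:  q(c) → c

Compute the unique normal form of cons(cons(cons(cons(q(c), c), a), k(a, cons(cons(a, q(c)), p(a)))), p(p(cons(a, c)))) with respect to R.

cons(cons(cons(cons(c, c), a), p(cons(a, c))), p(p(cons(a, c))))

1. cons(cons(cons(cons(q(c), c), a), k(a, cons(cons(a, q(c)), p(a)))), p(p(cons(a, c))))  →  cons(cons(cons(cons(c, c), a), k(a, cons(cons(a, q(c)), p(a)))), p(p(cons(a, c))))   [R4 at 1.1.1.1]
2. cons(cons(cons(cons(c, c), a), k(a, cons(cons(a, q(c)), p(a)))), p(p(cons(a, c))))  →  cons(cons(cons(cons(c, c), a), p(cons(a, q(c)))), p(p(cons(a, c))))   [R2 at 1.2]
3. cons(cons(cons(cons(c, c), a), p(cons(a, q(c)))), p(p(cons(a, c))))  →  cons(cons(cons(cons(c, c), a), p(cons(a, c))), p(p(cons(a, c))))   [R4 at 1.2.1.2]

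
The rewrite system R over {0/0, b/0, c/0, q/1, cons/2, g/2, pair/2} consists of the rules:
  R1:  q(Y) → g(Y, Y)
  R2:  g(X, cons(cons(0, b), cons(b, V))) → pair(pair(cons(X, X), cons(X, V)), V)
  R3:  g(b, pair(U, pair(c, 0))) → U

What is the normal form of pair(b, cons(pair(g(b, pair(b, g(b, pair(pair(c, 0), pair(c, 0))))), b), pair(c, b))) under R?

1. pair(b, cons(pair(g(b, pair(b, g(b, pair(pair(c, 0), pair(c, 0))))), b), pair(c, b)))  →  pair(b, cons(pair(g(b, pair(b, pair(c, 0))), b), pair(c, b)))   [R3 at 2.1.1.2.2]
2. pair(b, cons(pair(g(b, pair(b, pair(c, 0))), b), pair(c, b)))  →  pair(b, cons(pair(b, b), pair(c, b)))   [R3 at 2.1.1]

pair(b, cons(pair(b, b), pair(c, b)))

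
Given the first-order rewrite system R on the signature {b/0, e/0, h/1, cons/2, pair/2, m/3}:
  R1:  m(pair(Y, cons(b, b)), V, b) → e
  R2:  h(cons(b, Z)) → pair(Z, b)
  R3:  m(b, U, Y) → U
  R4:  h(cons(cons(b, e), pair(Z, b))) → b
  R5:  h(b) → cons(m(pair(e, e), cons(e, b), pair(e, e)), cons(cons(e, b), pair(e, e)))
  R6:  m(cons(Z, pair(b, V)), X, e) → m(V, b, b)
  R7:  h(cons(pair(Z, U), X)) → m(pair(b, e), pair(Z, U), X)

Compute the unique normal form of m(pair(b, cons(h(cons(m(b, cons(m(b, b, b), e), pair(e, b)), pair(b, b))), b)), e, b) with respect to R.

1. m(pair(b, cons(h(cons(m(b, cons(m(b, b, b), e), pair(e, b)), pair(b, b))), b)), e, b)  →  m(pair(b, cons(h(cons(cons(m(b, b, b), e), pair(b, b))), b)), e, b)   [R3 at 1.2.1.1.1]
2. m(pair(b, cons(h(cons(cons(m(b, b, b), e), pair(b, b))), b)), e, b)  →  m(pair(b, cons(h(cons(cons(b, e), pair(b, b))), b)), e, b)   [R3 at 1.2.1.1.1.1]
3. m(pair(b, cons(h(cons(cons(b, e), pair(b, b))), b)), e, b)  →  m(pair(b, cons(b, b)), e, b)   [R4 at 1.2.1]
4. m(pair(b, cons(b, b)), e, b)  →  e   [R1 at ε]

e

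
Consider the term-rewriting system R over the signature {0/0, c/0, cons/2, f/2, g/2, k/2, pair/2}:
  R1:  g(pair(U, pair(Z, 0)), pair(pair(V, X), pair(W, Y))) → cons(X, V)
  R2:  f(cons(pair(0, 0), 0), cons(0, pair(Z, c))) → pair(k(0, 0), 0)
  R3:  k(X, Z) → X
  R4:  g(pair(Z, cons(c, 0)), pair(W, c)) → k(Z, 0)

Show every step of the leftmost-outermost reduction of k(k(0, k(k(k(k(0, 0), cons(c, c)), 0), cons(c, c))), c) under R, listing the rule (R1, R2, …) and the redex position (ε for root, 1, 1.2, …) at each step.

0

1. k(k(0, k(k(k(k(0, 0), cons(c, c)), 0), cons(c, c))), c)  →  k(0, k(k(k(k(0, 0), cons(c, c)), 0), cons(c, c)))   [R3 at ε]
2. k(0, k(k(k(k(0, 0), cons(c, c)), 0), cons(c, c)))  →  0   [R3 at ε]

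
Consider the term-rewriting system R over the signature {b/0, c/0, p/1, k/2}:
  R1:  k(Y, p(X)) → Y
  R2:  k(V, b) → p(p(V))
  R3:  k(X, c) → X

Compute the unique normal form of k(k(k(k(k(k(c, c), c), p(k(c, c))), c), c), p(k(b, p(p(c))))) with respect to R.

1. k(k(k(k(k(k(c, c), c), p(k(c, c))), c), c), p(k(b, p(p(c)))))  →  k(k(k(k(k(c, c), c), p(k(c, c))), c), c)   [R1 at ε]
2. k(k(k(k(k(c, c), c), p(k(c, c))), c), c)  →  k(k(k(k(c, c), c), p(k(c, c))), c)   [R3 at ε]
3. k(k(k(k(c, c), c), p(k(c, c))), c)  →  k(k(k(c, c), c), p(k(c, c)))   [R3 at ε]
4. k(k(k(c, c), c), p(k(c, c)))  →  k(k(c, c), c)   [R1 at ε]
5. k(k(c, c), c)  →  k(c, c)   [R3 at ε]
6. k(c, c)  →  c   [R3 at ε]

c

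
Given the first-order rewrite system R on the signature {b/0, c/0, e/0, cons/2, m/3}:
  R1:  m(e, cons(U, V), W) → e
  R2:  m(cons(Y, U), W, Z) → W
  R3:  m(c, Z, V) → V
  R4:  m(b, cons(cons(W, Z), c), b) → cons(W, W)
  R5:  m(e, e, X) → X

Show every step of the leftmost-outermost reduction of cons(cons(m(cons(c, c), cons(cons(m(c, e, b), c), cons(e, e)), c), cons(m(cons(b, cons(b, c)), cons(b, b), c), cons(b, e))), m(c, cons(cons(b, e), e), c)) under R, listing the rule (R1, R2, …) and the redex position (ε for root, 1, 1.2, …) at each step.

cons(cons(cons(cons(b, c), cons(e, e)), cons(cons(b, b), cons(b, e))), c)

1. cons(cons(m(cons(c, c), cons(cons(m(c, e, b), c), cons(e, e)), c), cons(m(cons(b, cons(b, c)), cons(b, b), c), cons(b, e))), m(c, cons(cons(b, e), e), c))  →  cons(cons(cons(cons(m(c, e, b), c), cons(e, e)), cons(m(cons(b, cons(b, c)), cons(b, b), c), cons(b, e))), m(c, cons(cons(b, e), e), c))   [R2 at 1.1]
2. cons(cons(cons(cons(m(c, e, b), c), cons(e, e)), cons(m(cons(b, cons(b, c)), cons(b, b), c), cons(b, e))), m(c, cons(cons(b, e), e), c))  →  cons(cons(cons(cons(b, c), cons(e, e)), cons(m(cons(b, cons(b, c)), cons(b, b), c), cons(b, e))), m(c, cons(cons(b, e), e), c))   [R3 at 1.1.1.1]
3. cons(cons(cons(cons(b, c), cons(e, e)), cons(m(cons(b, cons(b, c)), cons(b, b), c), cons(b, e))), m(c, cons(cons(b, e), e), c))  →  cons(cons(cons(cons(b, c), cons(e, e)), cons(cons(b, b), cons(b, e))), m(c, cons(cons(b, e), e), c))   [R2 at 1.2.1]
4. cons(cons(cons(cons(b, c), cons(e, e)), cons(cons(b, b), cons(b, e))), m(c, cons(cons(b, e), e), c))  →  cons(cons(cons(cons(b, c), cons(e, e)), cons(cons(b, b), cons(b, e))), c)   [R3 at 2]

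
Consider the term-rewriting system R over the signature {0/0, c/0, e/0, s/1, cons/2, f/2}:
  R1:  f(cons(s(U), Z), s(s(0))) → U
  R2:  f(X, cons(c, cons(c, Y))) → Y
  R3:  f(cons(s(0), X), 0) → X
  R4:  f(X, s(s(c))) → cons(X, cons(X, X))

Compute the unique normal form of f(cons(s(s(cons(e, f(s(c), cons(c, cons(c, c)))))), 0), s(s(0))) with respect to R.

s(cons(e, c))

1. f(cons(s(s(cons(e, f(s(c), cons(c, cons(c, c)))))), 0), s(s(0)))  →  s(cons(e, f(s(c), cons(c, cons(c, c)))))   [R1 at ε]
2. s(cons(e, f(s(c), cons(c, cons(c, c)))))  →  s(cons(e, c))   [R2 at 1.2]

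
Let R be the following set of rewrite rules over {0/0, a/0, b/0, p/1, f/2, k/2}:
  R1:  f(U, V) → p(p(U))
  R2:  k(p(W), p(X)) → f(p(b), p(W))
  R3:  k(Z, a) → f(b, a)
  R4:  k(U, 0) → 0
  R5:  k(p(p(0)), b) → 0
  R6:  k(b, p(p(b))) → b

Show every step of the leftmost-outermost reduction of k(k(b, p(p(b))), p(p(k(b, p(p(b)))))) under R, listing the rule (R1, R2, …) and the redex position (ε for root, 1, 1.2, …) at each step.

1. k(k(b, p(p(b))), p(p(k(b, p(p(b))))))  →  k(b, p(p(k(b, p(p(b))))))   [R6 at 1]
2. k(b, p(p(k(b, p(p(b))))))  →  k(b, p(p(b)))   [R6 at 2.1.1]
3. k(b, p(p(b)))  →  b   [R6 at ε]

b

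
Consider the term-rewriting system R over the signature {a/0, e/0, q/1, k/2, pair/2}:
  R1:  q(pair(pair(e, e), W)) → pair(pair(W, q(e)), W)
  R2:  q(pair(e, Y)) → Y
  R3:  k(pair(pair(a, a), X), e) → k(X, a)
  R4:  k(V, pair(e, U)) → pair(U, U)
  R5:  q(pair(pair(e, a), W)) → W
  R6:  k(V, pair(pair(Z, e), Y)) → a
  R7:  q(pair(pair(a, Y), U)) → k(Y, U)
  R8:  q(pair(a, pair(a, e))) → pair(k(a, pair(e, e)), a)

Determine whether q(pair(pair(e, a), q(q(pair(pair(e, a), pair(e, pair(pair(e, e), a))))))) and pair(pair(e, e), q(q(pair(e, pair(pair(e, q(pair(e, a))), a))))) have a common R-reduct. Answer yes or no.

yes — NF(t₁) = pair(pair(e, e), a), NF(t₂) = pair(pair(e, e), a)

Reduce t₁ = q(pair(pair(e, a), q(q(pair(pair(e, a), pair(e, pair(pair(e, e), a))))))):
1. q(pair(pair(e, a), q(q(pair(pair(e, a), pair(e, pair(pair(e, e), a)))))))  →  q(q(pair(pair(e, a), pair(e, pair(pair(e, e), a)))))   [R5 at ε]
2. q(q(pair(pair(e, a), pair(e, pair(pair(e, e), a)))))  →  q(pair(e, pair(pair(e, e), a)))   [R5 at 1]
3. q(pair(e, pair(pair(e, e), a)))  →  pair(pair(e, e), a)   [R2 at ε]

Reduce t₂ = pair(pair(e, e), q(q(pair(e, pair(pair(e, q(pair(e, a))), a))))):
1. pair(pair(e, e), q(q(pair(e, pair(pair(e, q(pair(e, a))), a)))))  →  pair(pair(e, e), q(pair(pair(e, q(pair(e, a))), a)))   [R2 at 2.1]
2. pair(pair(e, e), q(pair(pair(e, q(pair(e, a))), a)))  →  pair(pair(e, e), q(pair(pair(e, a), a)))   [R2 at 2.1.1.2]
3. pair(pair(e, e), q(pair(pair(e, a), a)))  →  pair(pair(e, e), a)   [R5 at 2]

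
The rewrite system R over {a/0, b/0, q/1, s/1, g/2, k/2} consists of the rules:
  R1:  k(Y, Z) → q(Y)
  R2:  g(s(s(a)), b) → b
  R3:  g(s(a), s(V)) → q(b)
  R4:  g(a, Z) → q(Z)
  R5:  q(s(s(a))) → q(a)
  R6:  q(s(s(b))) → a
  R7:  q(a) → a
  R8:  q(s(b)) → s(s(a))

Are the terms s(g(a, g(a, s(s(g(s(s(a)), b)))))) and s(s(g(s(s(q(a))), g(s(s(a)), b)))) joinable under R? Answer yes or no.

Reduce t₁ = s(g(a, g(a, s(s(g(s(s(a)), b)))))):
1. s(g(a, g(a, s(s(g(s(s(a)), b))))))  →  s(q(g(a, s(s(g(s(s(a)), b))))))   [R4 at 1]
2. s(q(g(a, s(s(g(s(s(a)), b))))))  →  s(q(q(s(s(g(s(s(a)), b))))))   [R4 at 1.1]
3. s(q(q(s(s(g(s(s(a)), b))))))  →  s(q(q(s(s(b)))))   [R2 at 1.1.1.1.1]
4. s(q(q(s(s(b)))))  →  s(q(a))   [R6 at 1.1]
5. s(q(a))  →  s(a)   [R7 at 1]

Reduce t₂ = s(s(g(s(s(q(a))), g(s(s(a)), b)))):
1. s(s(g(s(s(q(a))), g(s(s(a)), b))))  →  s(s(g(s(s(a)), g(s(s(a)), b))))   [R7 at 1.1.1.1.1]
2. s(s(g(s(s(a)), g(s(s(a)), b))))  →  s(s(g(s(s(a)), b)))   [R2 at 1.1.2]
3. s(s(g(s(s(a)), b)))  →  s(s(b))   [R2 at 1.1]

no — NF(t₁) = s(a), NF(t₂) = s(s(b))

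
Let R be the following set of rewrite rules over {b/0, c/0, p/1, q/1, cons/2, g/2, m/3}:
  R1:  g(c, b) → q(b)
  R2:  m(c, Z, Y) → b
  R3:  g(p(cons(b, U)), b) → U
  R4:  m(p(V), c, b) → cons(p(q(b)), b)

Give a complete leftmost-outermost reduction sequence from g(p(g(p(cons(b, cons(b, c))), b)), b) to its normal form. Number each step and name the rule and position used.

c

1. g(p(g(p(cons(b, cons(b, c))), b)), b)  →  g(p(cons(b, c)), b)   [R3 at 1.1]
2. g(p(cons(b, c)), b)  →  c   [R3 at ε]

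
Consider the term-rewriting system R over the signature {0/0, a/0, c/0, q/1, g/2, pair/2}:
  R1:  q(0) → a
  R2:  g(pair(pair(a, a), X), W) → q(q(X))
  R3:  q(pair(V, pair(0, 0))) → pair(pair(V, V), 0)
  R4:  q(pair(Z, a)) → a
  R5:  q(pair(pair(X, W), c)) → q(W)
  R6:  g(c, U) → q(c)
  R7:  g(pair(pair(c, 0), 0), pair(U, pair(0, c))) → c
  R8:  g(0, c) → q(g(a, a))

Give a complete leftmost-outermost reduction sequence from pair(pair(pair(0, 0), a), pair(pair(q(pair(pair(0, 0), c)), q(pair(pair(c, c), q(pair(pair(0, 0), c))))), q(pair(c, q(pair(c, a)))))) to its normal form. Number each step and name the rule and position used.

pair(pair(pair(0, 0), a), pair(pair(a, a), a))

1. pair(pair(pair(0, 0), a), pair(pair(q(pair(pair(0, 0), c)), q(pair(pair(c, c), q(pair(pair(0, 0), c))))), q(pair(c, q(pair(c, a))))))  →  pair(pair(pair(0, 0), a), pair(pair(q(0), q(pair(pair(c, c), q(pair(pair(0, 0), c))))), q(pair(c, q(pair(c, a))))))   [R5 at 2.1.1]
2. pair(pair(pair(0, 0), a), pair(pair(q(0), q(pair(pair(c, c), q(pair(pair(0, 0), c))))), q(pair(c, q(pair(c, a))))))  →  pair(pair(pair(0, 0), a), pair(pair(a, q(pair(pair(c, c), q(pair(pair(0, 0), c))))), q(pair(c, q(pair(c, a))))))   [R1 at 2.1.1]
3. pair(pair(pair(0, 0), a), pair(pair(a, q(pair(pair(c, c), q(pair(pair(0, 0), c))))), q(pair(c, q(pair(c, a))))))  →  pair(pair(pair(0, 0), a), pair(pair(a, q(pair(pair(c, c), q(0)))), q(pair(c, q(pair(c, a))))))   [R5 at 2.1.2.1.2]
4. pair(pair(pair(0, 0), a), pair(pair(a, q(pair(pair(c, c), q(0)))), q(pair(c, q(pair(c, a))))))  →  pair(pair(pair(0, 0), a), pair(pair(a, q(pair(pair(c, c), a))), q(pair(c, q(pair(c, a))))))   [R1 at 2.1.2.1.2]
5. pair(pair(pair(0, 0), a), pair(pair(a, q(pair(pair(c, c), a))), q(pair(c, q(pair(c, a))))))  →  pair(pair(pair(0, 0), a), pair(pair(a, a), q(pair(c, q(pair(c, a))))))   [R4 at 2.1.2]
6. pair(pair(pair(0, 0), a), pair(pair(a, a), q(pair(c, q(pair(c, a))))))  →  pair(pair(pair(0, 0), a), pair(pair(a, a), q(pair(c, a))))   [R4 at 2.2.1.2]
7. pair(pair(pair(0, 0), a), pair(pair(a, a), q(pair(c, a))))  →  pair(pair(pair(0, 0), a), pair(pair(a, a), a))   [R4 at 2.2]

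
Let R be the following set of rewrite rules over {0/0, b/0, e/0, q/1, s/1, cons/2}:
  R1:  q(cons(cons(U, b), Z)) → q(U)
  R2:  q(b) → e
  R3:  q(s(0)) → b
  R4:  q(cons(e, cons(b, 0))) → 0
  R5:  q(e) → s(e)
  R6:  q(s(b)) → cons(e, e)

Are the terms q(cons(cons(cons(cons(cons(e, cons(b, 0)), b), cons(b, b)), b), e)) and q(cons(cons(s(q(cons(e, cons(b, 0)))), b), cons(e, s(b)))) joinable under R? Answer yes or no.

no — NF(t₁) = 0, NF(t₂) = b

Reduce t₁ = q(cons(cons(cons(cons(cons(e, cons(b, 0)), b), cons(b, b)), b), e)):
1. q(cons(cons(cons(cons(cons(e, cons(b, 0)), b), cons(b, b)), b), e))  →  q(cons(cons(cons(e, cons(b, 0)), b), cons(b, b)))   [R1 at ε]
2. q(cons(cons(cons(e, cons(b, 0)), b), cons(b, b)))  →  q(cons(e, cons(b, 0)))   [R1 at ε]
3. q(cons(e, cons(b, 0)))  →  0   [R4 at ε]

Reduce t₂ = q(cons(cons(s(q(cons(e, cons(b, 0)))), b), cons(e, s(b)))):
1. q(cons(cons(s(q(cons(e, cons(b, 0)))), b), cons(e, s(b))))  →  q(s(q(cons(e, cons(b, 0)))))   [R1 at ε]
2. q(s(q(cons(e, cons(b, 0)))))  →  q(s(0))   [R4 at 1.1]
3. q(s(0))  →  b   [R3 at ε]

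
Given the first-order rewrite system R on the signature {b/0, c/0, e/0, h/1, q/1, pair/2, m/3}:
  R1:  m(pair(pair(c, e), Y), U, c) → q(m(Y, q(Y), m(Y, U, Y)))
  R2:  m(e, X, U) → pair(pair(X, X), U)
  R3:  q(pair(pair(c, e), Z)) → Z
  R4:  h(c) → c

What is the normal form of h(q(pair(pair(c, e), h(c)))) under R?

c

1. h(q(pair(pair(c, e), h(c))))  →  h(h(c))   [R3 at 1]
2. h(h(c))  →  h(c)   [R4 at 1]
3. h(c)  →  c   [R4 at ε]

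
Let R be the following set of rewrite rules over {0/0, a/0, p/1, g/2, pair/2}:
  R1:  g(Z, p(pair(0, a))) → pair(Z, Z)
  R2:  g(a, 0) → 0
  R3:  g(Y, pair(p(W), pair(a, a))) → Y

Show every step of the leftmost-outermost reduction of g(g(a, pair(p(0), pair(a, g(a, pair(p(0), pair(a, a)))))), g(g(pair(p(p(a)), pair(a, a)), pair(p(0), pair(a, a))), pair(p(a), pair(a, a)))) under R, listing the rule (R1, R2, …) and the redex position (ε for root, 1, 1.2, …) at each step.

a

1. g(g(a, pair(p(0), pair(a, g(a, pair(p(0), pair(a, a)))))), g(g(pair(p(p(a)), pair(a, a)), pair(p(0), pair(a, a))), pair(p(a), pair(a, a))))  →  g(g(a, pair(p(0), pair(a, a))), g(g(pair(p(p(a)), pair(a, a)), pair(p(0), pair(a, a))), pair(p(a), pair(a, a))))   [R3 at 1.2.2.2]
2. g(g(a, pair(p(0), pair(a, a))), g(g(pair(p(p(a)), pair(a, a)), pair(p(0), pair(a, a))), pair(p(a), pair(a, a))))  →  g(a, g(g(pair(p(p(a)), pair(a, a)), pair(p(0), pair(a, a))), pair(p(a), pair(a, a))))   [R3 at 1]
3. g(a, g(g(pair(p(p(a)), pair(a, a)), pair(p(0), pair(a, a))), pair(p(a), pair(a, a))))  →  g(a, g(pair(p(p(a)), pair(a, a)), pair(p(0), pair(a, a))))   [R3 at 2]
4. g(a, g(pair(p(p(a)), pair(a, a)), pair(p(0), pair(a, a))))  →  g(a, pair(p(p(a)), pair(a, a)))   [R3 at 2]
5. g(a, pair(p(p(a)), pair(a, a)))  →  a   [R3 at ε]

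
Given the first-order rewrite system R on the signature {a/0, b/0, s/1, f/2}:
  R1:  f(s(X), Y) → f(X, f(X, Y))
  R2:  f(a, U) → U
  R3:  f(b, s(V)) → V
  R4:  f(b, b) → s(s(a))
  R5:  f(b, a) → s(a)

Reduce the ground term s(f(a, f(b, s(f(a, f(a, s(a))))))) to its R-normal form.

1. s(f(a, f(b, s(f(a, f(a, s(a)))))))  →  s(f(b, s(f(a, f(a, s(a))))))   [R2 at 1]
2. s(f(b, s(f(a, f(a, s(a))))))  →  s(f(a, f(a, s(a))))   [R3 at 1]
3. s(f(a, f(a, s(a))))  →  s(f(a, s(a)))   [R2 at 1]
4. s(f(a, s(a)))  →  s(s(a))   [R2 at 1]

s(s(a))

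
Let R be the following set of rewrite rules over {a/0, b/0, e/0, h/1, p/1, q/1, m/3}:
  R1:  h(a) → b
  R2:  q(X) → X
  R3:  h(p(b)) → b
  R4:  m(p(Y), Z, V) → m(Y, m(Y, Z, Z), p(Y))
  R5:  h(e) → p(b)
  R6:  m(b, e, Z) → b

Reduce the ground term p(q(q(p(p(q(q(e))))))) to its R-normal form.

p(p(p(e)))

1. p(q(q(p(p(q(q(e)))))))  →  p(q(p(p(q(q(e))))))   [R2 at 1]
2. p(q(p(p(q(q(e))))))  →  p(p(p(q(q(e)))))   [R2 at 1]
3. p(p(p(q(q(e)))))  →  p(p(p(q(e))))   [R2 at 1.1.1]
4. p(p(p(q(e))))  →  p(p(p(e)))   [R2 at 1.1.1]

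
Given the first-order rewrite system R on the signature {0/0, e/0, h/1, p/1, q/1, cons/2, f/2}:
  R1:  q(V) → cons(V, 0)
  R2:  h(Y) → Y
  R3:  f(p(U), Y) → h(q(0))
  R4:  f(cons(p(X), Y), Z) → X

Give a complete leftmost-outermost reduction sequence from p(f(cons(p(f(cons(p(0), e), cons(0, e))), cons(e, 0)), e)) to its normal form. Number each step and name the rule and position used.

1. p(f(cons(p(f(cons(p(0), e), cons(0, e))), cons(e, 0)), e))  →  p(f(cons(p(0), e), cons(0, e)))   [R4 at 1]
2. p(f(cons(p(0), e), cons(0, e)))  →  p(0)   [R4 at 1]

p(0)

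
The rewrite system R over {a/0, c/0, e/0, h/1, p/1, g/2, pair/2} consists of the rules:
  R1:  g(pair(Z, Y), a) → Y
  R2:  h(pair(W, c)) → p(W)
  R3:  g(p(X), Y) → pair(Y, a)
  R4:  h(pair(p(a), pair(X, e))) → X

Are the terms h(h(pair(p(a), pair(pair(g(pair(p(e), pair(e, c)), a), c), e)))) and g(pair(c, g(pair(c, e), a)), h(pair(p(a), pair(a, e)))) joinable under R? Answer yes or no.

no — NF(t₁) = p(pair(e, c)), NF(t₂) = e

Reduce t₁ = h(h(pair(p(a), pair(pair(g(pair(p(e), pair(e, c)), a), c), e)))):
1. h(h(pair(p(a), pair(pair(g(pair(p(e), pair(e, c)), a), c), e))))  →  h(pair(g(pair(p(e), pair(e, c)), a), c))   [R4 at 1]
2. h(pair(g(pair(p(e), pair(e, c)), a), c))  →  p(g(pair(p(e), pair(e, c)), a))   [R2 at ε]
3. p(g(pair(p(e), pair(e, c)), a))  →  p(pair(e, c))   [R1 at 1]

Reduce t₂ = g(pair(c, g(pair(c, e), a)), h(pair(p(a), pair(a, e)))):
1. g(pair(c, g(pair(c, e), a)), h(pair(p(a), pair(a, e))))  →  g(pair(c, e), h(pair(p(a), pair(a, e))))   [R1 at 1.2]
2. g(pair(c, e), h(pair(p(a), pair(a, e))))  →  g(pair(c, e), a)   [R4 at 2]
3. g(pair(c, e), a)  →  e   [R1 at ε]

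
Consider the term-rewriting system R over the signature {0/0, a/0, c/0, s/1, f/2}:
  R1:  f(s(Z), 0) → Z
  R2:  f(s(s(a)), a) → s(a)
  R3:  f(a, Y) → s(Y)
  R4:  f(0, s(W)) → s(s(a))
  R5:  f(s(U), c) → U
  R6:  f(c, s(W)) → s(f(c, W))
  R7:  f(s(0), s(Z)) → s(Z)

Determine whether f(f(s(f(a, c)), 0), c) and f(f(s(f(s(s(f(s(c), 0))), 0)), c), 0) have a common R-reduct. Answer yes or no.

yes — NF(t₁) = c, NF(t₂) = c

Reduce t₁ = f(f(s(f(a, c)), 0), c):
1. f(f(s(f(a, c)), 0), c)  →  f(f(a, c), c)   [R1 at 1]
2. f(f(a, c), c)  →  f(s(c), c)   [R3 at 1]
3. f(s(c), c)  →  c   [R5 at ε]

Reduce t₂ = f(f(s(f(s(s(f(s(c), 0))), 0)), c), 0):
1. f(f(s(f(s(s(f(s(c), 0))), 0)), c), 0)  →  f(f(s(s(f(s(c), 0))), 0), 0)   [R5 at 1]
2. f(f(s(s(f(s(c), 0))), 0), 0)  →  f(s(f(s(c), 0)), 0)   [R1 at 1]
3. f(s(f(s(c), 0)), 0)  →  f(s(c), 0)   [R1 at ε]
4. f(s(c), 0)  →  c   [R1 at ε]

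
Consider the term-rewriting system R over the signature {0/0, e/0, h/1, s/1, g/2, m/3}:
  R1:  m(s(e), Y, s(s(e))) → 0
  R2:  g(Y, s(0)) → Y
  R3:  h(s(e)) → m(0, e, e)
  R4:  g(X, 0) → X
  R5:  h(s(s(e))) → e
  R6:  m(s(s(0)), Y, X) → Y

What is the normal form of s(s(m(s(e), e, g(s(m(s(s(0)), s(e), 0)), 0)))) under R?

s(s(0))

1. s(s(m(s(e), e, g(s(m(s(s(0)), s(e), 0)), 0))))  →  s(s(m(s(e), e, s(m(s(s(0)), s(e), 0)))))   [R4 at 1.1.3]
2. s(s(m(s(e), e, s(m(s(s(0)), s(e), 0)))))  →  s(s(m(s(e), e, s(s(e)))))   [R6 at 1.1.3.1]
3. s(s(m(s(e), e, s(s(e)))))  →  s(s(0))   [R1 at 1.1]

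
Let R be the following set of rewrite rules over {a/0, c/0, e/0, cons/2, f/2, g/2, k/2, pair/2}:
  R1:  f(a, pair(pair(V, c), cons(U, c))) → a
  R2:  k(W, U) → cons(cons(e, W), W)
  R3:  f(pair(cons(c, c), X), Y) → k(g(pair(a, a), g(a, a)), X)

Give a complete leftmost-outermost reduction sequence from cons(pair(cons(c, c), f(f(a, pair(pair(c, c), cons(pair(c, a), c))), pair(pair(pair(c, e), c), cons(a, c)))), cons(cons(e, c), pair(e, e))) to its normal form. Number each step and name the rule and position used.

1. cons(pair(cons(c, c), f(f(a, pair(pair(c, c), cons(pair(c, a), c))), pair(pair(pair(c, e), c), cons(a, c)))), cons(cons(e, c), pair(e, e)))  →  cons(pair(cons(c, c), f(a, pair(pair(pair(c, e), c), cons(a, c)))), cons(cons(e, c), pair(e, e)))   [R1 at 1.2.1]
2. cons(pair(cons(c, c), f(a, pair(pair(pair(c, e), c), cons(a, c)))), cons(cons(e, c), pair(e, e)))  →  cons(pair(cons(c, c), a), cons(cons(e, c), pair(e, e)))   [R1 at 1.2]

cons(pair(cons(c, c), a), cons(cons(e, c), pair(e, e)))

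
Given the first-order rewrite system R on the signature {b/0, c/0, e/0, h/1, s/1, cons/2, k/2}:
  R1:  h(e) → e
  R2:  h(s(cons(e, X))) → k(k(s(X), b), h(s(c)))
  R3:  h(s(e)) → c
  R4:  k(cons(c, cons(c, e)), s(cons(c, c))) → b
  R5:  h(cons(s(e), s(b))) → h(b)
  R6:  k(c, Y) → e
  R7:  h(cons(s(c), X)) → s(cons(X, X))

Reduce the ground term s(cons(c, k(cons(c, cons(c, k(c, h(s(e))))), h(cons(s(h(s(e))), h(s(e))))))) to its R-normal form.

1. s(cons(c, k(cons(c, cons(c, k(c, h(s(e))))), h(cons(s(h(s(e))), h(s(e)))))))  →  s(cons(c, k(cons(c, cons(c, e)), h(cons(s(h(s(e))), h(s(e)))))))   [R6 at 1.2.1.2.2]
2. s(cons(c, k(cons(c, cons(c, e)), h(cons(s(h(s(e))), h(s(e)))))))  →  s(cons(c, k(cons(c, cons(c, e)), h(cons(s(c), h(s(e)))))))   [R3 at 1.2.2.1.1.1]
3. s(cons(c, k(cons(c, cons(c, e)), h(cons(s(c), h(s(e)))))))  →  s(cons(c, k(cons(c, cons(c, e)), s(cons(h(s(e)), h(s(e)))))))   [R7 at 1.2.2]
4. s(cons(c, k(cons(c, cons(c, e)), s(cons(h(s(e)), h(s(e)))))))  →  s(cons(c, k(cons(c, cons(c, e)), s(cons(c, h(s(e)))))))   [R3 at 1.2.2.1.1]
5. s(cons(c, k(cons(c, cons(c, e)), s(cons(c, h(s(e)))))))  →  s(cons(c, k(cons(c, cons(c, e)), s(cons(c, c)))))   [R3 at 1.2.2.1.2]
6. s(cons(c, k(cons(c, cons(c, e)), s(cons(c, c)))))  →  s(cons(c, b))   [R4 at 1.2]

s(cons(c, b))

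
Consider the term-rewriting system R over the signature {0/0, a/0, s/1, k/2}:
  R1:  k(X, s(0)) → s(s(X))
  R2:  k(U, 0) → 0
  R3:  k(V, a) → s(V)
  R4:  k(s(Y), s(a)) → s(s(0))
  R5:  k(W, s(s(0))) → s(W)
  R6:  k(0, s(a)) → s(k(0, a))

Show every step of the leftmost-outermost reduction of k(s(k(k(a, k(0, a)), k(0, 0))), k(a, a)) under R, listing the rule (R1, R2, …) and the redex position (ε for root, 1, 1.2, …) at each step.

1. k(s(k(k(a, k(0, a)), k(0, 0))), k(a, a))  →  k(s(k(k(a, s(0)), k(0, 0))), k(a, a))   [R3 at 1.1.1.2]
2. k(s(k(k(a, s(0)), k(0, 0))), k(a, a))  →  k(s(k(s(s(a)), k(0, 0))), k(a, a))   [R1 at 1.1.1]
3. k(s(k(s(s(a)), k(0, 0))), k(a, a))  →  k(s(k(s(s(a)), 0)), k(a, a))   [R2 at 1.1.2]
4. k(s(k(s(s(a)), 0)), k(a, a))  →  k(s(0), k(a, a))   [R2 at 1.1]
5. k(s(0), k(a, a))  →  k(s(0), s(a))   [R3 at 2]
6. k(s(0), s(a))  →  s(s(0))   [R4 at ε]

s(s(0))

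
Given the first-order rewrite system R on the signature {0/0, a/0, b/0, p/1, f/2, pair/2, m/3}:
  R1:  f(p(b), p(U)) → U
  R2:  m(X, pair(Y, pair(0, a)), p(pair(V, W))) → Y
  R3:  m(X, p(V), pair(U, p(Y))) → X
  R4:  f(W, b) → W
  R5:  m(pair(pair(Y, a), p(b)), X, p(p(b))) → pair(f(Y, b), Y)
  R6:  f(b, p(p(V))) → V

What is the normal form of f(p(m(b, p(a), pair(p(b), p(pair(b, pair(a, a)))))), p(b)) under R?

1. f(p(m(b, p(a), pair(p(b), p(pair(b, pair(a, a)))))), p(b))  →  f(p(b), p(b))   [R3 at 1.1]
2. f(p(b), p(b))  →  b   [R1 at ε]

b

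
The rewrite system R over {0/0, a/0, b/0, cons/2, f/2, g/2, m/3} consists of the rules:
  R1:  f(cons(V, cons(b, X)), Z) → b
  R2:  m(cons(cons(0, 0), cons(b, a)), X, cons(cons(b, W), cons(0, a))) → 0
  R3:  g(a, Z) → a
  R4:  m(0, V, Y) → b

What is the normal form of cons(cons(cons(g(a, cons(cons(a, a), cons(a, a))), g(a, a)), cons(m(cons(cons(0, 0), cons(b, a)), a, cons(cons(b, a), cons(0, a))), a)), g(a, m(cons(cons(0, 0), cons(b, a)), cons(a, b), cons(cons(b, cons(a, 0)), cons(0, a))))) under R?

1. cons(cons(cons(g(a, cons(cons(a, a), cons(a, a))), g(a, a)), cons(m(cons(cons(0, 0), cons(b, a)), a, cons(cons(b, a), cons(0, a))), a)), g(a, m(cons(cons(0, 0), cons(b, a)), cons(a, b), cons(cons(b, cons(a, 0)), cons(0, a)))))  →  cons(cons(cons(a, g(a, a)), cons(m(cons(cons(0, 0), cons(b, a)), a, cons(cons(b, a), cons(0, a))), a)), g(a, m(cons(cons(0, 0), cons(b, a)), cons(a, b), cons(cons(b, cons(a, 0)), cons(0, a)))))   [R3 at 1.1.1]
2. cons(cons(cons(a, g(a, a)), cons(m(cons(cons(0, 0), cons(b, a)), a, cons(cons(b, a), cons(0, a))), a)), g(a, m(cons(cons(0, 0), cons(b, a)), cons(a, b), cons(cons(b, cons(a, 0)), cons(0, a)))))  →  cons(cons(cons(a, a), cons(m(cons(cons(0, 0), cons(b, a)), a, cons(cons(b, a), cons(0, a))), a)), g(a, m(cons(cons(0, 0), cons(b, a)), cons(a, b), cons(cons(b, cons(a, 0)), cons(0, a)))))   [R3 at 1.1.2]
3. cons(cons(cons(a, a), cons(m(cons(cons(0, 0), cons(b, a)), a, cons(cons(b, a), cons(0, a))), a)), g(a, m(cons(cons(0, 0), cons(b, a)), cons(a, b), cons(cons(b, cons(a, 0)), cons(0, a)))))  →  cons(cons(cons(a, a), cons(0, a)), g(a, m(cons(cons(0, 0), cons(b, a)), cons(a, b), cons(cons(b, cons(a, 0)), cons(0, a)))))   [R2 at 1.2.1]
4. cons(cons(cons(a, a), cons(0, a)), g(a, m(cons(cons(0, 0), cons(b, a)), cons(a, b), cons(cons(b, cons(a, 0)), cons(0, a)))))  →  cons(cons(cons(a, a), cons(0, a)), a)   [R3 at 2]

cons(cons(cons(a, a), cons(0, a)), a)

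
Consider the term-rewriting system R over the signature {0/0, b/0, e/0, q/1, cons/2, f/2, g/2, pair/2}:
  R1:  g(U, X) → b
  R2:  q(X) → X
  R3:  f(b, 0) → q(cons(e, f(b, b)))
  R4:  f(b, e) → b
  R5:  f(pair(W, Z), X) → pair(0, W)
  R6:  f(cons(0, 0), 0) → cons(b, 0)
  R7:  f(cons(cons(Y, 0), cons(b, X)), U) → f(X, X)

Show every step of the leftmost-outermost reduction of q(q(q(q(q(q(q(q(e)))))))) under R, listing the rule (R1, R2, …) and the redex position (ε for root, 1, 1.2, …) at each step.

1. q(q(q(q(q(q(q(q(e))))))))  →  q(q(q(q(q(q(q(e)))))))   [R2 at ε]
2. q(q(q(q(q(q(q(e)))))))  →  q(q(q(q(q(q(e))))))   [R2 at ε]
3. q(q(q(q(q(q(e))))))  →  q(q(q(q(q(e)))))   [R2 at ε]
4. q(q(q(q(q(e)))))  →  q(q(q(q(e))))   [R2 at ε]
5. q(q(q(q(e))))  →  q(q(q(e)))   [R2 at ε]
6. q(q(q(e)))  →  q(q(e))   [R2 at ε]
7. q(q(e))  →  q(e)   [R2 at ε]
8. q(e)  →  e   [R2 at ε]

e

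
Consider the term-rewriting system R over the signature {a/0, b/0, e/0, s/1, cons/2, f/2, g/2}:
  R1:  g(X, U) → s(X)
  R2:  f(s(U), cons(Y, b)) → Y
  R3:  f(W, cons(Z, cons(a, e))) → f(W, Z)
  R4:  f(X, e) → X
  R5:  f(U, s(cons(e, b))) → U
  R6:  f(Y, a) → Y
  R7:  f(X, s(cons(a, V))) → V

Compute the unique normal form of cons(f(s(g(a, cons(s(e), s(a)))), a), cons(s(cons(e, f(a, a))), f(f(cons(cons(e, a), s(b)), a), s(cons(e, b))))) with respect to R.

1. cons(f(s(g(a, cons(s(e), s(a)))), a), cons(s(cons(e, f(a, a))), f(f(cons(cons(e, a), s(b)), a), s(cons(e, b)))))  →  cons(s(g(a, cons(s(e), s(a)))), cons(s(cons(e, f(a, a))), f(f(cons(cons(e, a), s(b)), a), s(cons(e, b)))))   [R6 at 1]
2. cons(s(g(a, cons(s(e), s(a)))), cons(s(cons(e, f(a, a))), f(f(cons(cons(e, a), s(b)), a), s(cons(e, b)))))  →  cons(s(s(a)), cons(s(cons(e, f(a, a))), f(f(cons(cons(e, a), s(b)), a), s(cons(e, b)))))   [R1 at 1.1]
3. cons(s(s(a)), cons(s(cons(e, f(a, a))), f(f(cons(cons(e, a), s(b)), a), s(cons(e, b)))))  →  cons(s(s(a)), cons(s(cons(e, a)), f(f(cons(cons(e, a), s(b)), a), s(cons(e, b)))))   [R6 at 2.1.1.2]
4. cons(s(s(a)), cons(s(cons(e, a)), f(f(cons(cons(e, a), s(b)), a), s(cons(e, b)))))  →  cons(s(s(a)), cons(s(cons(e, a)), f(cons(cons(e, a), s(b)), a)))   [R5 at 2.2]
5. cons(s(s(a)), cons(s(cons(e, a)), f(cons(cons(e, a), s(b)), a)))  →  cons(s(s(a)), cons(s(cons(e, a)), cons(cons(e, a), s(b))))   [R6 at 2.2]

cons(s(s(a)), cons(s(cons(e, a)), cons(cons(e, a), s(b))))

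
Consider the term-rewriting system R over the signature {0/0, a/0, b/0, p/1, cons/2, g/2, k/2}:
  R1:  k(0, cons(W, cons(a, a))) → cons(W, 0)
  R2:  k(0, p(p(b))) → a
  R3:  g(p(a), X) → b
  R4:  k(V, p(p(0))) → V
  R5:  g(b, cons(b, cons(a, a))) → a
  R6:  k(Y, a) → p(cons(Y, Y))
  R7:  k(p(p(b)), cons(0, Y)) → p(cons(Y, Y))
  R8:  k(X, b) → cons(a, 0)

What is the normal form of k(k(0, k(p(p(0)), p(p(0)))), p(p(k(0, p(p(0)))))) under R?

0

1. k(k(0, k(p(p(0)), p(p(0)))), p(p(k(0, p(p(0))))))  →  k(k(0, p(p(0))), p(p(k(0, p(p(0))))))   [R4 at 1.2]
2. k(k(0, p(p(0))), p(p(k(0, p(p(0))))))  →  k(0, p(p(k(0, p(p(0))))))   [R4 at 1]
3. k(0, p(p(k(0, p(p(0))))))  →  k(0, p(p(0)))   [R4 at 2.1.1]
4. k(0, p(p(0)))  →  0   [R4 at ε]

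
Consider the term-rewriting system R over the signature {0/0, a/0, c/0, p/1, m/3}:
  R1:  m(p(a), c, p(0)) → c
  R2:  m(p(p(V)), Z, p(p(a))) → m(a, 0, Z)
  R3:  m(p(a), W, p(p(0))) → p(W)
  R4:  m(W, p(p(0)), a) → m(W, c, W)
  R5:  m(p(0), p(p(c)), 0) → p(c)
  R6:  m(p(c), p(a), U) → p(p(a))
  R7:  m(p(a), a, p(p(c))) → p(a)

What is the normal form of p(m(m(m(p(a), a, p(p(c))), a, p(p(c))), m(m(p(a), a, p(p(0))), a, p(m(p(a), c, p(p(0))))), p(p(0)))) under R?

1. p(m(m(m(p(a), a, p(p(c))), a, p(p(c))), m(m(p(a), a, p(p(0))), a, p(m(p(a), c, p(p(0))))), p(p(0))))  →  p(m(m(p(a), a, p(p(c))), m(m(p(a), a, p(p(0))), a, p(m(p(a), c, p(p(0))))), p(p(0))))   [R7 at 1.1.1]
2. p(m(m(p(a), a, p(p(c))), m(m(p(a), a, p(p(0))), a, p(m(p(a), c, p(p(0))))), p(p(0))))  →  p(m(p(a), m(m(p(a), a, p(p(0))), a, p(m(p(a), c, p(p(0))))), p(p(0))))   [R7 at 1.1]
3. p(m(p(a), m(m(p(a), a, p(p(0))), a, p(m(p(a), c, p(p(0))))), p(p(0))))  →  p(p(m(m(p(a), a, p(p(0))), a, p(m(p(a), c, p(p(0)))))))   [R3 at 1]
4. p(p(m(m(p(a), a, p(p(0))), a, p(m(p(a), c, p(p(0)))))))  →  p(p(m(p(a), a, p(m(p(a), c, p(p(0)))))))   [R3 at 1.1.1]
5. p(p(m(p(a), a, p(m(p(a), c, p(p(0)))))))  →  p(p(m(p(a), a, p(p(c)))))   [R3 at 1.1.3.1]
6. p(p(m(p(a), a, p(p(c)))))  →  p(p(p(a)))   [R7 at 1.1]

p(p(p(a)))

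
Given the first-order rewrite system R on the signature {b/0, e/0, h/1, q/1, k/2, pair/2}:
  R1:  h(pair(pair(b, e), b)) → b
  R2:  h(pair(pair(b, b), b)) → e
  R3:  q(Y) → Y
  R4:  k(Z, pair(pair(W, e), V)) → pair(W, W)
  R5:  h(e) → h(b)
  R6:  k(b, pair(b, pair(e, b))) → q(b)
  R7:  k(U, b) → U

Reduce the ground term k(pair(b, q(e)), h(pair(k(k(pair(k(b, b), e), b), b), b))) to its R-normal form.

pair(b, e)

1. k(pair(b, q(e)), h(pair(k(k(pair(k(b, b), e), b), b), b)))  →  k(pair(b, e), h(pair(k(k(pair(k(b, b), e), b), b), b)))   [R3 at 1.2]
2. k(pair(b, e), h(pair(k(k(pair(k(b, b), e), b), b), b)))  →  k(pair(b, e), h(pair(k(pair(k(b, b), e), b), b)))   [R7 at 2.1.1]
3. k(pair(b, e), h(pair(k(pair(k(b, b), e), b), b)))  →  k(pair(b, e), h(pair(pair(k(b, b), e), b)))   [R7 at 2.1.1]
4. k(pair(b, e), h(pair(pair(k(b, b), e), b)))  →  k(pair(b, e), h(pair(pair(b, e), b)))   [R7 at 2.1.1.1]
5. k(pair(b, e), h(pair(pair(b, e), b)))  →  k(pair(b, e), b)   [R1 at 2]
6. k(pair(b, e), b)  →  pair(b, e)   [R7 at ε]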